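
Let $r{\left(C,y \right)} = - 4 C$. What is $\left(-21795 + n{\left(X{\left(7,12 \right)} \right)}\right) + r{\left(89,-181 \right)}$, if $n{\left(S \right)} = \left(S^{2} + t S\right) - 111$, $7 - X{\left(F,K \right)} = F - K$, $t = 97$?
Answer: $-20954$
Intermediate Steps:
$X{\left(F,K \right)} = 7 + K - F$ ($X{\left(F,K \right)} = 7 - \left(F - K\right) = 7 + K - F$)
$n{\left(S \right)} = -111 + S^{2} + 97 S$ ($n{\left(S \right)} = \left(S^{2} + 97 S\right) - 111 = -111 + S^{2} + 97 S$)
$\left(-21795 + n{\left(X{\left(7,12 \right)} \right)}\right) + r{\left(89,-181 \right)} = \left(-21795 + \left(-111 + \left(7 + 12 - 7\right)^{2} + 97 \left(7 + 12 - 7\right)\right)\right) - 356 = \left(-21795 + \left(-111 + 12^{2} + 97 \cdot 12\right)\right) - 356 = \left(-21795 + \left(-111 + 144 + 1164\right)\right) - 356 = \left(-21795 + 1197\right) - 356 = -20598 - 356 = -20954$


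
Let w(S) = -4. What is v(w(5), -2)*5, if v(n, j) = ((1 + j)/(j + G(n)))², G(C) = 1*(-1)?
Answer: 5/9 ≈ 0.55556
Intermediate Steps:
G(C) = -1
v(n, j) = (1 + j)²/(-1 + j)² (v(n, j) = ((1 + j)/(j - 1))² = ((1 + j)/(-1 + j))² = (1 + j)²/(-1 + j)²)
v(w(5), -2)*5 = ((1 - 2)²/(-1 - 2)²)*5 = ((-1)²/(-3)²)*5 = (1*(⅑))*5 = (⅑)*5 = 5/9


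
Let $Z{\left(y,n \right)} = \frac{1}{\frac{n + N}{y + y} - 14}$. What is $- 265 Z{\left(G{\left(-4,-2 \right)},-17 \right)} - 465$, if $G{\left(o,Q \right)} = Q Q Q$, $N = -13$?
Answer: $- \frac{42985}{97} \approx -443.14$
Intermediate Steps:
$G{\left(o,Q \right)} = Q^{3}$ ($G{\left(o,Q \right)} = Q^{2} Q = Q^{3}$)
$Z{\left(y,n \right)} = \frac{1}{-14 + \frac{-13 + n}{2 y}}$ ($Z{\left(y,n \right)} = \frac{1}{\frac{n - 13}{y + y} - 14} = \frac{1}{\frac{-13 + n}{2 y} - 14} = \frac{1}{-14 + \frac{-13 + n}{2 y}}$)
$- 265 Z{\left(G{\left(-4,-2 \right)},-17 \right)} - 465 = - 265 \left(- \frac{2 \left(-2\right)^{3}}{13 - -17 + 28 \left(-2\right)^{3}}\right) - 465 = - 265 \left(\left(-2\right) \left(-8\right) \frac{1}{13 + 17 + 28 \left(-8\right)}\right) - 465 = - 265 \left(\left(-2\right) \left(-8\right) \frac{1}{13 + 17 - 224}\right) - 465 = - 265 \left(\left(-2\right) \left(-8\right) \frac{1}{-194}\right) - 465 = - 265 \left(\left(-2\right) \left(-8\right) \left(- \frac{1}{194}\right)\right) - 465 = \left(-265\right) \left(- \frac{8}{97}\right) - 465 = \frac{2120}{97} - 465 = - \frac{42985}{97}$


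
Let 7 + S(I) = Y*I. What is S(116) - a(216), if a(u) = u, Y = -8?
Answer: -1151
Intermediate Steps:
S(I) = -7 - 8*I
S(116) - a(216) = (-7 - 8*116) - 1*216 = (-7 - 928) - 216 = -935 - 216 = -1151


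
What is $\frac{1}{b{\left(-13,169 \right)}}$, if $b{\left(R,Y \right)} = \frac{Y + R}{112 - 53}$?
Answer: $\frac{59}{156} \approx 0.37821$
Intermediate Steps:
$b{\left(R,Y \right)} = \frac{R}{59} + \frac{Y}{59}$ ($b{\left(R,Y \right)} = \frac{R + Y}{59} = \left(R + Y\right) \frac{1}{59} = \frac{R}{59} + \frac{Y}{59}$)
$\frac{1}{b{\left(-13,169 \right)}} = \frac{1}{\frac{1}{59} \left(-13\right) + \frac{1}{59} \cdot 169} = \frac{1}{- \frac{13}{59} + \frac{169}{59}} = \frac{1}{\frac{156}{59}} = \frac{59}{156}$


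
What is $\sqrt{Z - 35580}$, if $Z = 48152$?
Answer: $2 \sqrt{3143} \approx 112.12$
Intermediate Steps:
$\sqrt{Z - 35580} = \sqrt{48152 - 35580} = \sqrt{12572} = 2 \sqrt{3143}$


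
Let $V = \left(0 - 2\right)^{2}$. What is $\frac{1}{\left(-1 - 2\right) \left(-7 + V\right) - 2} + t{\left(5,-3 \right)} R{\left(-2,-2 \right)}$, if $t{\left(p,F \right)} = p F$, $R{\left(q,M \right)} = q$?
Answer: $\frac{211}{7} \approx 30.143$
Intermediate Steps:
$V = 4$ ($V = \left(-2\right)^{2} = 4$)
$t{\left(p,F \right)} = F p$
$\frac{1}{\left(-1 - 2\right) \left(-7 + V\right) - 2} + t{\left(5,-3 \right)} R{\left(-2,-2 \right)} = \frac{1}{\left(-1 - 2\right) \left(-7 + 4\right) - 2} + \left(-3\right) 5 \left(-2\right) = \frac{1}{\left(-3\right) \left(-3\right) - 2} - -30 = \frac{1}{9 - 2} + 30 = \frac{1}{7} + 30 = \frac{211}{7}$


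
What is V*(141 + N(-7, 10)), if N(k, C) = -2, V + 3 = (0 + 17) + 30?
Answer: 6116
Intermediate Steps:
V = 44 (V = -3 + ((0 + 17) + 30) = -3 + (17 + 30) = -3 + 47 = 44)
V*(141 + N(-7, 10)) = 44*(141 - 2) = 44*139 = 6116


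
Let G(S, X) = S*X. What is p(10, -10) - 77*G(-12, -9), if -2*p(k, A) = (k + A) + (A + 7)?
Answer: -16629/2 ≈ -8314.5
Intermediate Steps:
p(k, A) = -7/2 - A - k/2 (p(k, A) = -((k + A) + (A + 7))/2 = -((A + k) + (7 + A))/2 = -(7 + k + 2*A)/2 = -7/2 - A - k/2)
p(10, -10) - 77*G(-12, -9) = (-7/2 - 1*(-10) - ½*10) - (-924)*(-9) = (-7/2 + 10 - 5) - 77*108 = 3/2 - 8316 = -16629/2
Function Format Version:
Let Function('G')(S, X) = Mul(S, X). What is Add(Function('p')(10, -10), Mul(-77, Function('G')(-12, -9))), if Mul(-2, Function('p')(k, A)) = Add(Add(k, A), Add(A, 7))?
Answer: Rational(-16629, 2) ≈ -8314.5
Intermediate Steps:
Function('p')(k, A) = Add(Rational(-7, 2), Mul(-1, A), Mul(Rational(-1, 2), k)) (Function('p')(k, A) = Mul(Rational(-1, 2), Add(Add(k, A), Add(A, 7))) = Mul(Rational(-1, 2), Add(Add(A, k), Add(7, A))) = Mul(Rational(-1, 2), Add(7, k, Mul(2, A))) = Add(Rational(-7, 2), Mul(-1, A), Mul(Rational(-1, 2), k)))
Add(Function('p')(10, -10), Mul(-77, Function('G')(-12, -9))) = Add(Add(Rational(-7, 2), Mul(-1, -10), Mul(Rational(-1, 2), 10)), Mul(-77, Mul(-12, -9))) = Add(Add(Rational(-7, 2), 10, -5), Mul(-77, 108)) = Add(Rational(3, 2), -8316) = Rational(-16629, 2)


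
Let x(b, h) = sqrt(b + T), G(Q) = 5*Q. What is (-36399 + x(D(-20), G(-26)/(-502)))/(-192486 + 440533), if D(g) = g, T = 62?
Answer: -36399/248047 + sqrt(42)/248047 ≈ -0.14672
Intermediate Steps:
x(b, h) = sqrt(62 + b) (x(b, h) = sqrt(b + 62) = sqrt(62 + b))
(-36399 + x(D(-20), G(-26)/(-502)))/(-192486 + 440533) = (-36399 + sqrt(62 - 20))/(-192486 + 440533) = (-36399 + sqrt(42))/248047 = (-36399 + sqrt(42))*(1/248047) = -36399/248047 + sqrt(42)/248047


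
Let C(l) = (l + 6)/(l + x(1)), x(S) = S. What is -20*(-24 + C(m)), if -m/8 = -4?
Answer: 15080/33 ≈ 456.97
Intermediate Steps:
m = 32 (m = -8*(-4) = 32)
C(l) = (6 + l)/(1 + l) (C(l) = (l + 6)/(l + 1) = (6 + l)/(1 + l))
-20*(-24 + C(m)) = -20*(-24 + (6 + 32)/(1 + 32)) = -20*(-24 + 38/33) = -20*(-754/33) = 15080/33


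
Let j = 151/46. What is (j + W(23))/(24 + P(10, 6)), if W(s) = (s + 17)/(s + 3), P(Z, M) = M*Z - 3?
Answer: 961/16146 ≈ 0.059519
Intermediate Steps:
P(Z, M) = -3 + M*Z
j = 151/46 (j = 151*(1/46) = 151/46 ≈ 3.2826)
W(s) = (17 + s)/(3 + s)
(j + W(23))/(24 + P(10, 6)) = (151/46 + (17 + 23)/(3 + 23))/(24 + (-3 + 6*10)) = (151/46 + 40/26)/(24 + (-3 + 60)) = (151/46 + (1/26)*40)/(24 + 57) = (151/46 + 20/13)/81 = (1/81)*(2883/598) = 961/16146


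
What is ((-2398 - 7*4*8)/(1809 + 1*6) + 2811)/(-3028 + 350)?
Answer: -1699781/1620190 ≈ -1.0491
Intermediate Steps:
((-2398 - 7*4*8)/(1809 + 1*6) + 2811)/(-3028 + 350) = ((-2398 - 28*8)/(1809 + 6) + 2811)/(-2678) = ((-2398 - 224)/1815 + 2811)*(-1/2678) = (-2622*1/1815 + 2811)*(-1/2678) = (-874/605 + 2811)*(-1/2678) = (1699781/605)*(-1/2678) = -1699781/1620190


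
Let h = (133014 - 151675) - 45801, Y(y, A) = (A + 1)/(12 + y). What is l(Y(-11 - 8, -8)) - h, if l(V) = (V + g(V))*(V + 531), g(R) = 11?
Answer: 70846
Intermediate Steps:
Y(y, A) = (1 + A)/(12 + y)
l(V) = (11 + V)*(531 + V) (l(V) = (V + 11)*(V + 531) = (11 + V)*(531 + V))
h = -64462 (h = -18661 - 45801 = -64462)
l(Y(-11 - 8, -8)) - h = (5841 + ((1 - 8)/(12 + (-11 - 8)))² + 542*((1 - 8)/(12 + (-11 - 8)))) - 1*(-64462) = (5841 + (-7/(12 - 19))² + 542*(-7/(12 - 19))) + 64462 = (5841 + (-7/(-7))² + 542*(-7/(-7))) + 64462 = (5841 + (-⅐*(-7))² + 542*(-⅐*(-7))) + 64462 = (5841 + 1² + 542*1) + 64462 = (5841 + 1 + 542) + 64462 = 6384 + 64462 = 70846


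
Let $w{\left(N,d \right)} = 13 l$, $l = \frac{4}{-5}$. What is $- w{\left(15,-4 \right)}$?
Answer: $\frac{52}{5} \approx 10.4$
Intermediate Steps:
$l = - \frac{4}{5}$ ($l = 4 \left(- \frac{1}{5}\right) = - \frac{4}{5} \approx -0.8$)
$w{\left(N,d \right)} = - \frac{52}{5}$ ($w{\left(N,d \right)} = 13 \left(- \frac{4}{5}\right) = - \frac{52}{5}$)
$- w{\left(15,-4 \right)} = \left(-1\right) \left(- \frac{52}{5}\right) = \frac{52}{5}$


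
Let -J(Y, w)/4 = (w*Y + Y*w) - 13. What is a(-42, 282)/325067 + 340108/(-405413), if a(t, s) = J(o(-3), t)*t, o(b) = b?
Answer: -94279744460/131786387671 ≈ -0.71540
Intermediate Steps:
J(Y, w) = 52 - 8*Y*w (J(Y, w) = -4*((w*Y + Y*w) - 13) = -4*((Y*w + Y*w) - 13) = -4*(2*Y*w - 13) = -4*(-13 + 2*Y*w) = 52 - 8*Y*w)
a(t, s) = t*(52 + 24*t) (a(t, s) = (52 - 8*(-3)*t)*t = (52 + 24*t)*t = t*(52 + 24*t))
a(-42, 282)/325067 + 340108/(-405413) = (4*(-42)*(13 + 6*(-42)))/325067 + 340108/(-405413) = (4*(-42)*(13 - 252))*(1/325067) + 340108*(-1/405413) = (4*(-42)*(-239))*(1/325067) - 340108/405413 = 40152*(1/325067) - 340108/405413 = 40152/325067 - 340108/405413 = -94279744460/131786387671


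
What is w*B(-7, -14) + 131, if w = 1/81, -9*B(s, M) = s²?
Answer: 95450/729 ≈ 130.93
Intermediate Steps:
B(s, M) = -s²/9
w = 1/81 ≈ 0.012346
w*B(-7, -14) + 131 = (-⅑*(-7)²)/81 + 131 = (-⅑*49)/81 + 131 = (1/81)*(-49/9) + 131 = -49/729 + 131 = 95450/729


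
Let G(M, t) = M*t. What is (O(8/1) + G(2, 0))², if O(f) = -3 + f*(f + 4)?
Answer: 8649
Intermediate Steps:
O(f) = -3 + f*(4 + f)
(O(8/1) + G(2, 0))² = ((-3 + (8/1)² + 4*(8/1)) + 2*0)² = ((-3 + (8*1)² + 4*(8*1)) + 0)² = ((-3 + 8² + 4*8) + 0)² = ((-3 + 64 + 32) + 0)² = (93 + 0)² = 93² = 8649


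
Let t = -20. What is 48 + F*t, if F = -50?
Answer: 1048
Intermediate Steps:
48 + F*t = 48 - 50*(-20) = 48 + 1000 = 1048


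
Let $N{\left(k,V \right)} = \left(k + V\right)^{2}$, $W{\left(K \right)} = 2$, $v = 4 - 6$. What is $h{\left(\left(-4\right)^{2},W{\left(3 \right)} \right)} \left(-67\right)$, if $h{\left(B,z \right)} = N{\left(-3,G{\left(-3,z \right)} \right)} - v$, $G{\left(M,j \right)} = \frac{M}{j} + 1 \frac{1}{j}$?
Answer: $-1206$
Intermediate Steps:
$v = -2$ ($v = 4 - 6 = -2$)
$G{\left(M,j \right)} = \frac{1}{j} + \frac{M}{j}$ ($G{\left(M,j \right)} = \frac{M}{j} + \frac{1}{j} = \frac{1}{j} + \frac{M}{j}$)
$N{\left(k,V \right)} = \left(V + k\right)^{2}$
$h{\left(B,z \right)} = 2 + \left(-3 - \frac{2}{z}\right)^{2}$ ($h{\left(B,z \right)} = \left(\frac{1 - 3}{z} - 3\right)^{2} - -2 = \left(\frac{1}{z} \left(-2\right) - 3\right)^{2} + 2 = \left(- \frac{2}{z} - 3\right)^{2} + 2 = \left(-3 - \frac{2}{z}\right)^{2} + 2 = 2 + \left(-3 - \frac{2}{z}\right)^{2}$)
$h{\left(\left(-4\right)^{2},W{\left(3 \right)} \right)} \left(-67\right) = \left(11 + \frac{4}{4} + \frac{12}{2}\right) \left(-67\right) = \left(11 + 4 \cdot \frac{1}{4} + 12 \cdot \frac{1}{2}\right) \left(-67\right) = \left(11 + 1 + 6\right) \left(-67\right) = 18 \left(-67\right) = -1206$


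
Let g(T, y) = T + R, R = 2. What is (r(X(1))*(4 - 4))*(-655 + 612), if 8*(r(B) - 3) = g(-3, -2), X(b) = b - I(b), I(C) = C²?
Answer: 0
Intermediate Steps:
g(T, y) = 2 + T (g(T, y) = T + 2 = 2 + T)
X(b) = b - b²
r(B) = 23/8 (r(B) = 3 + (2 - 3)/8 = 3 + (⅛)*(-1) = 3 - ⅛ = 23/8)
(r(X(1))*(4 - 4))*(-655 + 612) = (23*(4 - 4)/8)*(-655 + 612) = ((23/8)*0)*(-43) = 0*(-43) = 0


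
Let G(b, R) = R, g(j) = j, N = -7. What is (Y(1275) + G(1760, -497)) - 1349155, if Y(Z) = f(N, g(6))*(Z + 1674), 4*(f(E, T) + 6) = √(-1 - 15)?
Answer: -1367346 + 2949*I ≈ -1.3673e+6 + 2949.0*I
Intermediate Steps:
f(E, T) = -6 + I (f(E, T) = -6 + √(-1 - 15)/4 = -6 + √(-16)/4 = -6 + (4*I)/4 = -6 + I)
Y(Z) = (-6 + I)*(1674 + Z) (Y(Z) = (-6 + I)*(Z + 1674) = (-6 + I)*(1674 + Z))
(Y(1275) + G(1760, -497)) - 1349155 = (-(6 - I)*(1674 + 1275) - 497) - 1349155 = (-1*(6 - I)*2949 - 497) - 1349155 = ((-17694 + 2949*I) - 497) - 1349155 = (-18191 + 2949*I) - 1349155 = -1367346 + 2949*I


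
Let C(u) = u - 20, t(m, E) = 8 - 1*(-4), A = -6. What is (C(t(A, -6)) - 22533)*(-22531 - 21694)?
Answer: 996875725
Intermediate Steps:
t(m, E) = 12 (t(m, E) = 8 + 4 = 12)
C(u) = -20 + u
(C(t(A, -6)) - 22533)*(-22531 - 21694) = ((-20 + 12) - 22533)*(-22531 - 21694) = (-8 - 22533)*(-44225) = -22541*(-44225) = 996875725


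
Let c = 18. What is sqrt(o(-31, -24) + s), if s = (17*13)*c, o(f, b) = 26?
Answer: 2*sqrt(1001) ≈ 63.277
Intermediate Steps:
s = 3978 (s = (17*13)*18 = 221*18 = 3978)
sqrt(o(-31, -24) + s) = sqrt(26 + 3978) = sqrt(4004) = 2*sqrt(1001)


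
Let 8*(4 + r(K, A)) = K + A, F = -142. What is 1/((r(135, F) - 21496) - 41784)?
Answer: -8/506279 ≈ -1.5802e-5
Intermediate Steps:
r(K, A) = -4 + A/8 + K/8 (r(K, A) = -4 + (K + A)/8 = -4 + (A + K)/8 = -4 + (A/8 + K/8) = -4 + A/8 + K/8)
1/((r(135, F) - 21496) - 41784) = 1/(((-4 + (1/8)*(-142) + (1/8)*135) - 21496) - 41784) = 1/(((-4 - 71/4 + 135/8) - 21496) - 41784) = 1/((-39/8 - 21496) - 41784) = 1/(-172007/8 - 41784) = 1/(-506279/8) = -8/506279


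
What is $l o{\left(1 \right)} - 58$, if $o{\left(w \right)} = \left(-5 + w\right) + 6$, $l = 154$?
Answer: $250$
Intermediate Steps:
$o{\left(w \right)} = 1 + w$
$l o{\left(1 \right)} - 58 = 154 \left(1 + 1\right) - 58 = 154 \cdot 2 - 58 = 308 - 58 = 250$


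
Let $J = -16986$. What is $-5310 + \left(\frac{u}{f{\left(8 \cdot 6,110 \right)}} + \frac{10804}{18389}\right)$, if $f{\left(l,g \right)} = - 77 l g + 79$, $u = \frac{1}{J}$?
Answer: $- \frac{18219406460022451}{3431529674202} \approx -5309.4$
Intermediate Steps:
$u = - \frac{1}{16986}$ ($u = \frac{1}{-16986} = - \frac{1}{16986} \approx -5.8872 \cdot 10^{-5}$)
$f{\left(l,g \right)} = 79 - 77 g l$ ($f{\left(l,g \right)} = - 77 g l + 79 = 79 - 77 g l$)
$-5310 + \left(\frac{u}{f{\left(8 \cdot 6,110 \right)}} + \frac{10804}{18389}\right) = -5310 + \left(- \frac{1}{16986 \left(79 - 8470 \cdot 8 \cdot 6\right)} + \frac{10804}{18389}\right) = -5310 + \left(- \frac{1}{16986 \left(79 - 8470 \cdot 48\right)} + 10804 \cdot \frac{1}{18389}\right) = -5310 + \left(- \frac{1}{16986 \left(79 - 406560\right)} + \frac{292}{497}\right) = -5310 + \left(- \frac{1}{16986 \left(-406481\right)} + \frac{292}{497}\right) = -5310 + \left(\left(- \frac{1}{16986}\right) \left(- \frac{1}{406481}\right) + \frac{292}{497}\right) = -5310 + \left(\frac{1}{6904486266} + \frac{292}{497}\right) = -5310 + \frac{2016109990169}{3431529674202} = - \frac{18219406460022451}{3431529674202}$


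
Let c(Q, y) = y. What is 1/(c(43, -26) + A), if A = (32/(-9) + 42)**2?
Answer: 81/117610 ≈ 0.00068872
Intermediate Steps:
A = 119716/81 (A = (32*(-1/9) + 42)**2 = (-32/9 + 42)**2 = (346/9)**2 = 119716/81 ≈ 1478.0)
1/(c(43, -26) + A) = 1/(-26 + 119716/81) = 1/(117610/81) = 81/117610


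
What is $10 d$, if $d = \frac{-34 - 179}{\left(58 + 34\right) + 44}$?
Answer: $- \frac{1065}{68} \approx -15.662$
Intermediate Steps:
$d = - \frac{213}{136}$ ($d = - \frac{213}{92 + 44} = - \frac{213}{136} \approx -1.5662$)
$10 d = 10 \left(- \frac{213}{136}\right) = - \frac{1065}{68}$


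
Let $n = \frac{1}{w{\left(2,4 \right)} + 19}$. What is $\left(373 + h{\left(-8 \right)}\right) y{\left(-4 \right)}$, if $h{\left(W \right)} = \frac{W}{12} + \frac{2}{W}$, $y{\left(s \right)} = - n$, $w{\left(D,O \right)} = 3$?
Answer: $- \frac{4465}{264} \approx -16.913$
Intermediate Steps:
$n = \frac{1}{22}$ ($n = \frac{1}{3 + 19} = \frac{1}{22} \approx 0.045455$)
$y{\left(s \right)} = - \frac{1}{22}$ ($y{\left(s \right)} = \left(-1\right) \frac{1}{22} = - \frac{1}{22}$)
$h{\left(W \right)} = \frac{2}{W} + \frac{W}{12}$ ($h{\left(W \right)} = W \frac{1}{12} + \frac{2}{W} = \frac{W}{12} + \frac{2}{W} = \frac{2}{W} + \frac{W}{12}$)
$\left(373 + h{\left(-8 \right)}\right) y{\left(-4 \right)} = \left(373 + \left(\frac{2}{-8} + \frac{1}{12} \left(-8\right)\right)\right) \left(- \frac{1}{22}\right) = \left(373 + \left(2 \left(- \frac{1}{8}\right) - \frac{2}{3}\right)\right) \left(- \frac{1}{22}\right) = \left(373 - \frac{11}{12}\right) \left(- \frac{1}{22}\right) = \frac{4465}{12} \left(- \frac{1}{22}\right) = - \frac{4465}{264}$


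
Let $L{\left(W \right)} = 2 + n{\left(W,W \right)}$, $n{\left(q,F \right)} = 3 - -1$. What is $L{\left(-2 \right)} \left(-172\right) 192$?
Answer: $-198144$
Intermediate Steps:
$n{\left(q,F \right)} = 4$ ($n{\left(q,F \right)} = 3 + 1 = 4$)
$L{\left(W \right)} = 6$ ($L{\left(W \right)} = 2 + 4 = 6$)
$L{\left(-2 \right)} \left(-172\right) 192 = 6 \left(-172\right) 192 = \left(-1032\right) 192 = -198144$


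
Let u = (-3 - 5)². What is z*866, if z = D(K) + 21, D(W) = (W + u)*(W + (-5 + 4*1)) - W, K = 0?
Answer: -37238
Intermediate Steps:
u = 64 (u = (-8)² = 64)
D(W) = -W + (-1 + W)*(64 + W) (D(W) = (W + 64)*(W + (-5 + 4*1)) - W = (64 + W)*(W + (-5 + 4)) - W = (64 + W)*(W - 1) - W = (64 + W)*(-1 + W) - W = (-1 + W)*(64 + W) - W = -W + (-1 + W)*(64 + W))
z = -43 (z = (-64 + 0² + 62*0) + 21 = (-64 + 0 + 0) + 21 = -64 + 21 = -43)
z*866 = -43*866 = -37238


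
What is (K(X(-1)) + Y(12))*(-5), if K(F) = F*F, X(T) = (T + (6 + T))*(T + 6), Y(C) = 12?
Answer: -2060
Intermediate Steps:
X(T) = (6 + T)*(6 + 2*T) (X(T) = (6 + 2*T)*(6 + T) = (6 + T)*(6 + 2*T))
K(F) = F²
(K(X(-1)) + Y(12))*(-5) = ((36 + 2*(-1)² + 18*(-1))² + 12)*(-5) = ((36 + 2*1 - 18)² + 12)*(-5) = ((36 + 2 - 18)² + 12)*(-5) = (20² + 12)*(-5) = (400 + 12)*(-5) = 412*(-5) = -2060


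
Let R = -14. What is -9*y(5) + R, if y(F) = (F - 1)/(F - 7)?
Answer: 4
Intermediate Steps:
y(F) = (-1 + F)/(-7 + F)
-9*y(5) + R = -9*(-1 + 5)/(-7 + 5) - 14 = -9*4/(-2) - 14 = -(-9)*4/2 - 14 = -9*(-2) - 14 = 18 - 14 = 4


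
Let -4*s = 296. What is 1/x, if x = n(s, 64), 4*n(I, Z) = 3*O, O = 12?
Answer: ⅑ ≈ 0.11111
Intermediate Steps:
s = -74 (s = -¼*296 = -74)
n(I, Z) = 9 (n(I, Z) = (3*12)/4 = (¼)*36 = 9)
x = 9
1/x = 1/9 = ⅑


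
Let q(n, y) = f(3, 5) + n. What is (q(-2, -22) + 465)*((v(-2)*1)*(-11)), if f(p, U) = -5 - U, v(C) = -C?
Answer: -9966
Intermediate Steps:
q(n, y) = -10 + n (q(n, y) = (-5 - 1*5) + n = (-5 - 5) + n = -10 + n)
(q(-2, -22) + 465)*((v(-2)*1)*(-11)) = ((-10 - 2) + 465)*((-1*(-2)*1)*(-11)) = (-12 + 465)*((2*1)*(-11)) = 453*(2*(-11)) = 453*(-22) = -9966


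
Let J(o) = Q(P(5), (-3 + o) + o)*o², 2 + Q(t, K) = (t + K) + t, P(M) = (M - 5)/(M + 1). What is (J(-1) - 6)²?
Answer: 169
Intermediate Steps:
P(M) = (-5 + M)/(1 + M)
Q(t, K) = -2 + K + 2*t (Q(t, K) = -2 + ((t + K) + t) = -2 + ((K + t) + t) = -2 + (K + 2*t) = -2 + K + 2*t)
J(o) = o²*(-5 + 2*o) (J(o) = (-2 + ((-3 + o) + o) + 2*((-5 + 5)/(1 + 5)))*o² = (-2 + (-3 + 2*o) + 2*(0/6))*o² = (-2 + (-3 + 2*o) + 2*((⅙)*0))*o² = (-2 + (-3 + 2*o) + 2*0)*o² = (-2 + (-3 + 2*o) + 0)*o² = (-5 + 2*o)*o² = o²*(-5 + 2*o))
(J(-1) - 6)² = ((-1)²*(-5 + 2*(-1)) - 6)² = (1*(-5 - 2) - 6)² = (1*(-7) - 6)² = (-7 - 6)² = (-13)² = 169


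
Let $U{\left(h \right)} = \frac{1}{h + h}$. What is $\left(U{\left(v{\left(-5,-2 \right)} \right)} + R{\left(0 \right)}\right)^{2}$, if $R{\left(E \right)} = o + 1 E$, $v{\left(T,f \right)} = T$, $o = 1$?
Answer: $\frac{81}{100} \approx 0.81$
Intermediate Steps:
$R{\left(E \right)} = 1 + E$ ($R{\left(E \right)} = 1 + 1 E = 1 + E$)
$U{\left(h \right)} = \frac{1}{2 h}$
$\left(U{\left(v{\left(-5,-2 \right)} \right)} + R{\left(0 \right)}\right)^{2} = \left(\frac{1}{2 \left(-5\right)} + \left(1 + 0\right)\right)^{2} = \left(\frac{1}{2} \left(- \frac{1}{5}\right) + 1\right)^{2} = \left(- \frac{1}{10} + 1\right)^{2} = \left(\frac{9}{10}\right)^{2} = \frac{81}{100}$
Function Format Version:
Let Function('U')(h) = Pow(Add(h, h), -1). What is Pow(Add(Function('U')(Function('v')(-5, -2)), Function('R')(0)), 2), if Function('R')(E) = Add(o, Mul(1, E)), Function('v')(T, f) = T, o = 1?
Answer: Rational(81, 100) ≈ 0.81000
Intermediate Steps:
Function('R')(E) = Add(1, E) (Function('R')(E) = Add(1, Mul(1, E)) = Add(1, E))
Function('U')(h) = Mul(Rational(1, 2), Pow(h, -1)) (Function('U')(h) = Pow(Mul(2, h), -1) = Mul(Rational(1, 2), Pow(h, -1)))
Pow(Add(Function('U')(Function('v')(-5, -2)), Function('R')(0)), 2) = Pow(Add(Mul(Rational(1, 2), Pow(-5, -1)), Add(1, 0)), 2) = Pow(Add(Mul(Rational(1, 2), Rational(-1, 5)), 1), 2) = Pow(Add(Rational(-1, 10), 1), 2) = Pow(Rational(9, 10), 2) = Rational(81, 100)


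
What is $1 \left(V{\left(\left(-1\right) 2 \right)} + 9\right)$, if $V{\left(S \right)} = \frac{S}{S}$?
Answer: $10$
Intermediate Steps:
$V{\left(S \right)} = 1$
$1 \left(V{\left(\left(-1\right) 2 \right)} + 9\right) = 1 \left(1 + 9\right) = 1 \cdot 10 = 10$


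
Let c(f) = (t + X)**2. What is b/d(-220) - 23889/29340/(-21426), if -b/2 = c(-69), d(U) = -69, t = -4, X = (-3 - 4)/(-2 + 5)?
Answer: 16810817687/14458693320 ≈ 1.1627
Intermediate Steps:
X = -7/3 ≈ -2.3333
c(f) = 361/9 (c(f) = (-4 - 7/3)**2 = (-19/3)**2 = 361/9)
b = -722/9 (b = -2*361/9 = -722/9 ≈ -80.222)
b/d(-220) - 23889/29340/(-21426) = -722/9/(-69) - 23889/29340/(-21426) = -722/9*(-1/69) - 23889*1/29340*(-1/21426) = 722/621 - 7963/9780*(-1/21426) = 722/621 + 7963/209546280 = 16810817687/14458693320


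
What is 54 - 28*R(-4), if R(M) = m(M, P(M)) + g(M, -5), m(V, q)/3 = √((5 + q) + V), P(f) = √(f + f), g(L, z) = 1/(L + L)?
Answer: 115/2 - 84*√(1 + 2*I*√2) ≈ -61.294 - 84.0*I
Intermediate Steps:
g(L, z) = 1/(2*L)
P(f) = √2*√f (P(f) = √(2*f) = √2*√f)
m(V, q) = 3*√(5 + V + q) (m(V, q) = 3*√((5 + q) + V) = 3*√(5 + V + q))
R(M) = 1/(2*M) + 3*√(5 + M + √2*√M) (R(M) = 3*√(5 + M + √2*√M) + 1/(2*M) = 1/(2*M) + 3*√(5 + M + √2*√M))
54 - 28*R(-4) = 54 - 28*((½)/(-4) + 3*√(5 - 4 + √2*√(-4))) = 54 - 28*((½)*(-¼) + 3*√(5 - 4 + √2*(2*I))) = 54 - 28*(-⅛ + 3*√(5 - 4 + 2*I*√2)) = 54 - 28*(-⅛ + 3*√(1 + 2*I*√2)) = 54 + (7/2 - 84*√(1 + 2*I*√2)) = 115/2 - 84*√(1 + 2*I*√2)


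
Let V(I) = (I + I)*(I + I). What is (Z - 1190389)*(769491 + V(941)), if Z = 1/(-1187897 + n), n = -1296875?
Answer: -12752498405729467235/2484772 ≈ -5.1323e+12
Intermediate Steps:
V(I) = 4*I² (V(I) = (2*I)*(2*I) = 4*I²)
Z = -1/2484772 (Z = 1/(-1187897 - 1296875) = 1/(-2484772) = -1/2484772 ≈ -4.0245e-7)
(Z - 1190389)*(769491 + V(941)) = (-1/2484772 - 1190389)*(769491 + 4*941²) = -2957845256309*(769491 + 4*885481)/2484772 = -2957845256309*(769491 + 3541924)/2484772 = -2957845256309/2484772*4311415 = -12752498405729467235/2484772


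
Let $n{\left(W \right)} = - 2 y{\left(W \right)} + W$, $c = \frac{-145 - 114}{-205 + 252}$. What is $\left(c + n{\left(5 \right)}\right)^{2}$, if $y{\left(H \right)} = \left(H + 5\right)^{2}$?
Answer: $\frac{88811776}{2209} \approx 40205.0$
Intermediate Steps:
$y{\left(H \right)} = \left(5 + H\right)^{2}$
$c = - \frac{259}{47} \approx -5.5106$
$n{\left(W \right)} = W - 2 \left(5 + W\right)^{2}$ ($n{\left(W \right)} = - 2 \left(5 + W\right)^{2} + W = W - 2 \left(5 + W\right)^{2}$)
$\left(c + n{\left(5 \right)}\right)^{2} = \left(- \frac{259}{47} + \left(5 - 2 \left(5 + 5\right)^{2}\right)\right)^{2} = \left(- \frac{259}{47} + \left(5 - 2 \cdot 10^{2}\right)\right)^{2} = \left(- \frac{259}{47} + \left(5 - 200\right)\right)^{2} = \left(- \frac{259}{47} - 195\right)^{2} = \left(- \frac{9424}{47}\right)^{2} = \frac{88811776}{2209}$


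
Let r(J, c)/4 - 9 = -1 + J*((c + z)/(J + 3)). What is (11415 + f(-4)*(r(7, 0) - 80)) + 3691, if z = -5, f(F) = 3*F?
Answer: 15850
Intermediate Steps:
r(J, c) = 32 + 4*J*(-5 + c)/(3 + J) (r(J, c) = 36 + 4*(-1 + J*((c - 5)/(J + 3))) = 36 + 4*(-1 + J*((-5 + c)/(3 + J))) = 36 + 4*(-1 + J*(-5 + c)/(3 + J)) = 36 + (-4 + 4*J*(-5 + c)/(3 + J)) = 32 + 4*J*(-5 + c)/(3 + J))
(11415 + f(-4)*(r(7, 0) - 80)) + 3691 = (11415 + (3*(-4))*(4*(24 + 3*7 + 7*0)/(3 + 7) - 80)) + 3691 = (11415 - 12*(4*(24 + 21 + 0)/10 - 80)) + 3691 = (11415 - 12*(4*(⅒)*45 - 80)) + 3691 = (11415 - 12*(18 - 80)) + 3691 = (11415 - 12*(-62)) + 3691 = (11415 + 744) + 3691 = 12159 + 3691 = 15850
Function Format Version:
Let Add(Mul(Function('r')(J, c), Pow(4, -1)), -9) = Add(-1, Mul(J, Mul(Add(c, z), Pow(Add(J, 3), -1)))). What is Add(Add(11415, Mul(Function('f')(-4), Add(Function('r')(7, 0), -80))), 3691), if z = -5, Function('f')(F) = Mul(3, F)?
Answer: 15850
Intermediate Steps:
Function('r')(J, c) = Add(32, Mul(4, J, Pow(Add(3, J), -1), Add(-5, c))) (Function('r')(J, c) = Add(36, Mul(4, Add(-1, Mul(J, Mul(Add(c, -5), Pow(Add(J, 3), -1)))))) = Add(36, Mul(4, Add(-1, Mul(J, Mul(Add(-5, c), Pow(Add(3, J), -1)))))) = Add(36, Mul(4, Add(-1, Mul(J, Mul(Pow(Add(3, J), -1), Add(-5, c)))))) = Add(36, Mul(4, Add(-1, Mul(J, Pow(Add(3, J), -1), Add(-5, c))))) = Add(36, Add(-4, Mul(4, J, Pow(Add(3, J), -1), Add(-5, c)))) = Add(32, Mul(4, J, Pow(Add(3, J), -1), Add(-5, c))))
Add(Add(11415, Mul(Function('f')(-4), Add(Function('r')(7, 0), -80))), 3691) = Add(Add(11415, Mul(Mul(3, -4), Add(Mul(4, Pow(Add(3, 7), -1), Add(24, Mul(3, 7), Mul(7, 0))), -80))), 3691) = Add(Add(11415, Mul(-12, Add(Mul(4, Pow(10, -1), Add(24, 21, 0)), -80))), 3691) = Add(Add(11415, Mul(-12, Add(Mul(4, Rational(1, 10), 45), -80))), 3691) = Add(Add(11415, Mul(-12, Add(18, -80))), 3691) = Add(Add(11415, Mul(-12, -62)), 3691) = Add(Add(11415, 744), 3691) = Add(12159, 3691) = 15850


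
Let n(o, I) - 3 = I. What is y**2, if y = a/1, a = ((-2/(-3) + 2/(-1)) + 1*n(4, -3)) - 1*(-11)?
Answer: 841/9 ≈ 93.444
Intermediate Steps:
n(o, I) = 3 + I
a = 29/3 (a = ((-2/(-3) + 2/(-1)) + 1*(3 - 3)) - 1*(-11) = ((-2*(-1/3) + 2*(-1)) + 1*0) + 11 = ((2/3 - 2) + 0) + 11 = (-4/3 + 0) + 11 = -4/3 + 11 = 29/3 ≈ 9.6667)
y = 29/3 (y = (29/3)/1 = (29/3)*1 = 29/3 ≈ 9.6667)
y**2 = (29/3)**2 = 841/9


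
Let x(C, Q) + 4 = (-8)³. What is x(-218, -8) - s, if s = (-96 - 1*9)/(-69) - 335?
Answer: -4198/23 ≈ -182.52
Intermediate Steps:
x(C, Q) = -516 (x(C, Q) = -4 + (-8)³ = -4 - 512 = -516)
s = -7670/23 (s = (-96 - 9)*(-1/69) - 335 = -105*(-1/69) - 335 = 35/23 - 335 = -7670/23 ≈ -333.48)
x(-218, -8) - s = -516 - 1*(-7670/23) = -516 + 7670/23 = -4198/23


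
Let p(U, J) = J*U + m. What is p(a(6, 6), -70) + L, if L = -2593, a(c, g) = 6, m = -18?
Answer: -3031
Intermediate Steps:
p(U, J) = -18 + J*U (p(U, J) = J*U - 18 = -18 + J*U)
p(a(6, 6), -70) + L = (-18 - 70*6) - 2593 = (-18 - 420) - 2593 = -438 - 2593 = -3031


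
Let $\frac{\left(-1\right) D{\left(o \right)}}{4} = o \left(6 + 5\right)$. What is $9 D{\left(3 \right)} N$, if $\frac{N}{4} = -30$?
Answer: $142560$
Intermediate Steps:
$N = -120$ ($N = 4 \left(-30\right) = -120$)
$D{\left(o \right)} = - 44 o$ ($D{\left(o \right)} = - 4 o \left(6 + 5\right) = - 4 o 11 = - 4 \cdot 11 o = - 44 o$)
$9 D{\left(3 \right)} N = 9 \left(\left(-44\right) 3\right) \left(-120\right) = 9 \left(-132\right) \left(-120\right) = \left(-1188\right) \left(-120\right) = 142560$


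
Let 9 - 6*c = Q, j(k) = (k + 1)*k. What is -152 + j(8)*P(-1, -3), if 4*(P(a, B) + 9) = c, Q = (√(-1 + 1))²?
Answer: -773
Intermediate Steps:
j(k) = k*(1 + k) (j(k) = (1 + k)*k = k*(1 + k))
Q = 0 (Q = (√0)² = 0² = 0)
c = 3/2 (c = 3/2 - ⅙*0 = 3/2 + 0 = 3/2 ≈ 1.5000)
P(a, B) = -69/8 (P(a, B) = -9 + (¼)*(3/2) = -9 + 3/8 = -69/8)
-152 + j(8)*P(-1, -3) = -152 + (8*(1 + 8))*(-69/8) = -152 + (8*9)*(-69/8) = -152 + 72*(-69/8) = -152 - 621 = -773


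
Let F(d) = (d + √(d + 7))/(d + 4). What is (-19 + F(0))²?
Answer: (76 - √7)²/16 ≈ 336.30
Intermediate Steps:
F(d) = (d + √(7 + d))/(4 + d)
(-19 + F(0))² = (-19 + (0 + √(7 + 0))/(4 + 0))² = (-19 + (0 + √7)/4)² = (-19 + √7/4)²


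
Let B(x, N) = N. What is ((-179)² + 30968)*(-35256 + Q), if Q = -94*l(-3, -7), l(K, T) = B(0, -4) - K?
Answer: -2215522458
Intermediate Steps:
l(K, T) = -4 - K
Q = 94 (Q = -94*(-4 - 1*(-3)) = -94*(-4 + 3) = -94*(-1) = 94)
((-179)² + 30968)*(-35256 + Q) = ((-179)² + 30968)*(-35256 + 94) = (32041 + 30968)*(-35162) = 63009*(-35162) = -2215522458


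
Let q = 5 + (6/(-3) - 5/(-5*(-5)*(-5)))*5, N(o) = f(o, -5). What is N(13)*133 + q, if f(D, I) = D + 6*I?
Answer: -11329/5 ≈ -2265.8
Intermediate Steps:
N(o) = -30 + o (N(o) = o + 6*(-5) = o - 30 = -30 + o)
q = -24/5 (q = 5 + (6*(-1/3) - 5/(25*(-5)))*5 = 5 + (-2 - 5/(-125))*5 = 5 + (-2 - 5*(-1/125))*5 = 5 + (-2 + 1/25)*5 = 5 - 49/25*5 = 5 - 49/5 = -24/5 ≈ -4.8000)
N(13)*133 + q = (-30 + 13)*133 - 24/5 = -17*133 - 24/5 = -2261 - 24/5 = -11329/5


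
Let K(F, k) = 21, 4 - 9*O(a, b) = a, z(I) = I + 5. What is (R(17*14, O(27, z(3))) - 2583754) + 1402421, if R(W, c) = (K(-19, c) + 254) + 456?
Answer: -1180602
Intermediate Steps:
z(I) = 5 + I
O(a, b) = 4/9 - a/9
R(W, c) = 731 (R(W, c) = (21 + 254) + 456 = 275 + 456 = 731)
(R(17*14, O(27, z(3))) - 2583754) + 1402421 = (731 - 2583754) + 1402421 = -2583023 + 1402421 = -1180602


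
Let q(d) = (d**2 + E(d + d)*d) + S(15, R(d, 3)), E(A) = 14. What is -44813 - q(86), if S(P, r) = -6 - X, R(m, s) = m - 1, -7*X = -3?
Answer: -373846/7 ≈ -53407.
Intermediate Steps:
X = 3/7 (X = -1/7*(-3) = 3/7 ≈ 0.42857)
R(m, s) = -1 + m
S(P, r) = -45/7 (S(P, r) = -6 - 1*3/7 = -6 - 3/7 = -45/7)
q(d) = -45/7 + d**2 + 14*d (q(d) = (d**2 + 14*d) - 45/7 = -45/7 + d**2 + 14*d)
-44813 - q(86) = -44813 - (-45/7 + 86**2 + 14*86) = -44813 - (-45/7 + 7396 + 1204) = -44813 - 1*60155/7 = -44813 - 60155/7 = -373846/7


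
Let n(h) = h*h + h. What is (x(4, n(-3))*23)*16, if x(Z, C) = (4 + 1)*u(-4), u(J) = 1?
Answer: 1840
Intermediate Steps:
n(h) = h + h² (n(h) = h² + h = h + h²)
x(Z, C) = 5 (x(Z, C) = (4 + 1)*1 = 5*1 = 5)
(x(4, n(-3))*23)*16 = (5*23)*16 = 115*16 = 1840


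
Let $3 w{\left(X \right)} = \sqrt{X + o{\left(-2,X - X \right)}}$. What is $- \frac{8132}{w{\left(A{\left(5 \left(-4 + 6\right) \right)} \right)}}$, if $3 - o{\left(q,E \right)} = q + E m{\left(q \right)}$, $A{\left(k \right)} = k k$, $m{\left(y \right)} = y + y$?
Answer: $- \frac{8132 \sqrt{105}}{35} \approx -2380.8$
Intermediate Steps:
$m{\left(y \right)} = 2 y$
$A{\left(k \right)} = k^{2}$
$o{\left(q,E \right)} = 3 - q - 2 E q$ ($o{\left(q,E \right)} = 3 - \left(q + E 2 q\right) = 3 - \left(q + 2 E q\right) = 3 - q - 2 E q$)
$w{\left(X \right)} = \frac{\sqrt{5 + X}}{3}$ ($w{\left(X \right)} = \frac{\sqrt{X - \left(-5 + 2 \left(X - X\right) \left(-2\right)\right)}}{3} = \frac{\sqrt{X + \left(3 + 2 - 0 \left(-2\right)\right)}}{3} = \frac{\sqrt{X + \left(3 + 2 + 0\right)}}{3} = \frac{\sqrt{X + 5}}{3} = \frac{\sqrt{5 + X}}{3}$)
$- \frac{8132}{w{\left(A{\left(5 \left(-4 + 6\right) \right)} \right)}} = - \frac{8132}{\frac{1}{3} \sqrt{5 + \left(5 \left(-4 + 6\right)\right)^{2}}} = - \frac{8132}{\frac{1}{3} \sqrt{5 + \left(5 \cdot 2\right)^{2}}} = - \frac{8132}{\frac{1}{3} \sqrt{5 + 10^{2}}} = - \frac{8132}{\frac{1}{3} \sqrt{5 + 100}} = - \frac{8132}{\frac{1}{3} \sqrt{105}} = - 8132 \frac{\sqrt{105}}{35} = - \frac{8132 \sqrt{105}}{35}$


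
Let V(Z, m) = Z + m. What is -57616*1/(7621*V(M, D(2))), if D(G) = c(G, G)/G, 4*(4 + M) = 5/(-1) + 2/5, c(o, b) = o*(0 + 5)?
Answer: 1152320/22863 ≈ 50.401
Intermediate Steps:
c(o, b) = 5*o (c(o, b) = o*5 = 5*o)
M = -103/20 (M = -4 + (5/(-1) + 2/5)/4 = -4 + (5*(-1) + 2*(⅕))/4 = -4 + (-5 + ⅖)/4 = -4 + (¼)*(-23/5) = -4 - 23/20 = -103/20 ≈ -5.1500)
D(G) = 5 (D(G) = (5*G)/G = 5)
-57616*1/(7621*V(M, D(2))) = -57616*1/(7621*(-103/20 + 5)) = -57616/(7621*(-3/20)) = -57616/(-22863/20) = -57616*(-20/22863) = 1152320/22863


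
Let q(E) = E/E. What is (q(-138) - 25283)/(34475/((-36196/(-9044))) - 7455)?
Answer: -114388409/5243840 ≈ -21.814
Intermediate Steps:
q(E) = 1
(q(-138) - 25283)/(34475/((-36196/(-9044))) - 7455) = (1 - 25283)/(34475/((-36196/(-9044))) - 7455) = -25282/(34475/((-36196*(-1/9044))) - 7455) = -25282/(34475/(9049/2261) - 7455) = -25282/(34475*(2261/9049) - 7455) = -25282/(77947975/9049 - 7455) = -25282/10487680/9049 = -25282*9049/10487680 = -114388409/5243840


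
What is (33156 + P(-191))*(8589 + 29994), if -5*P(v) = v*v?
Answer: 4988743317/5 ≈ 9.9775e+8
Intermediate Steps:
P(v) = -v²/5 (P(v) = -v*v/5 = -v²/5)
(33156 + P(-191))*(8589 + 29994) = (33156 - ⅕*(-191)²)*(8589 + 29994) = (33156 - ⅕*36481)*38583 = (33156 - 36481/5)*38583 = (129299/5)*38583 = 4988743317/5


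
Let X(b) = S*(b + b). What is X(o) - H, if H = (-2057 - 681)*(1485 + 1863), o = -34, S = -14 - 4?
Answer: 9168048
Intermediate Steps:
S = -18
X(b) = -36*b (X(b) = -18*(b + b) = -36*b)
H = -9166824 (H = -2738*3348 = -9166824)
X(o) - H = -36*(-34) - 1*(-9166824) = 1224 + 9166824 = 9168048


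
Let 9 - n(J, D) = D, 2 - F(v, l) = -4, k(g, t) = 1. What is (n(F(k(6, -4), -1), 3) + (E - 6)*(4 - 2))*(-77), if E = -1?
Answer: 616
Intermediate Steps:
F(v, l) = 6 (F(v, l) = 2 - 1*(-4) = 2 + 4 = 6)
n(J, D) = 9 - D
(n(F(k(6, -4), -1), 3) + (E - 6)*(4 - 2))*(-77) = ((9 - 1*3) + (-1 - 6)*(4 - 2))*(-77) = ((9 - 3) - 7*2)*(-77) = (6 - 14)*(-77) = -8*(-77) = 616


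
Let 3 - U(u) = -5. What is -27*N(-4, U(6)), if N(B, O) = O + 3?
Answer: -297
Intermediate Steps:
U(u) = 8 (U(u) = 3 - 1*(-5) = 3 + 5 = 8)
N(B, O) = 3 + O
-27*N(-4, U(6)) = -27*(3 + 8) = -27*11 = -297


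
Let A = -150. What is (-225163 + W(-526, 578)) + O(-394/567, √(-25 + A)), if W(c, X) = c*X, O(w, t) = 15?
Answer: -529176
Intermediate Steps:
W(c, X) = X*c
(-225163 + W(-526, 578)) + O(-394/567, √(-25 + A)) = (-225163 + 578*(-526)) + 15 = (-225163 - 304028) + 15 = -529191 + 15 = -529176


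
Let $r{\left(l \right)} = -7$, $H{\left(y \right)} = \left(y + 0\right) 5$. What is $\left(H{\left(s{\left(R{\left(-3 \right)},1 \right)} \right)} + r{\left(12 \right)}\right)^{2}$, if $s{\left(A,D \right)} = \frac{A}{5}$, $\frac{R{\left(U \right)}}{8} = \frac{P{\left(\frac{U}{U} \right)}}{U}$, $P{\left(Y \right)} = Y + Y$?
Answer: $\frac{1369}{9} \approx 152.11$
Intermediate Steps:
$P{\left(Y \right)} = 2 Y$
$R{\left(U \right)} = \frac{16}{U}$ ($R{\left(U \right)} = 8 \frac{2 \frac{U}{U}}{U} = 8 \frac{2 \cdot 1}{U} = 8 \frac{2}{U} = \frac{16}{U}$)
$s{\left(A,D \right)} = \frac{A}{5}$ ($s{\left(A,D \right)} = A \frac{1}{5} = \frac{A}{5}$)
$H{\left(y \right)} = 5 y$ ($H{\left(y \right)} = y 5 = 5 y$)
$\left(H{\left(s{\left(R{\left(-3 \right)},1 \right)} \right)} + r{\left(12 \right)}\right)^{2} = \left(5 \frac{16 \frac{1}{-3}}{5} - 7\right)^{2} = \left(5 \frac{16 \left(- \frac{1}{3}\right)}{5} - 7\right)^{2} = \left(5 \cdot \frac{1}{5} \left(- \frac{16}{3}\right) - 7\right)^{2} = \left(5 \left(- \frac{16}{15}\right) - 7\right)^{2} = \left(- \frac{16}{3} - 7\right)^{2} = \left(- \frac{37}{3}\right)^{2} = \frac{1369}{9}$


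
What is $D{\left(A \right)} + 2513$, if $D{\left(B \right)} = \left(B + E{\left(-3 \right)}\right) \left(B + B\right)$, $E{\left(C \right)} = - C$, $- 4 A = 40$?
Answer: $2653$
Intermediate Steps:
$A = -10$ ($A = \left(- \frac{1}{4}\right) 40 = -10$)
$D{\left(B \right)} = 2 B \left(3 + B\right)$ ($D{\left(B \right)} = \left(B - -3\right) \left(B + B\right) = \left(B + 3\right) 2 B = \left(3 + B\right) 2 B = 2 B \left(3 + B\right)$)
$D{\left(A \right)} + 2513 = 2 \left(-10\right) \left(3 - 10\right) + 2513 = 2 \left(-10\right) \left(-7\right) + 2513 = 140 + 2513 = 2653$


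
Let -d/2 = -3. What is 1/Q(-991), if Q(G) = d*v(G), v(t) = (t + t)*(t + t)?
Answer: 1/23569944 ≈ 4.2427e-8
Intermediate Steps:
v(t) = 4*t**2 (v(t) = (2*t)*(2*t) = 4*t**2)
d = 6 (d = -2*(-3) = 6)
Q(G) = 24*G**2 (Q(G) = 6*(4*G**2) = 24*G**2)
1/Q(-991) = 1/(24*(-991)**2) = 1/(24*982081) = 1/23569944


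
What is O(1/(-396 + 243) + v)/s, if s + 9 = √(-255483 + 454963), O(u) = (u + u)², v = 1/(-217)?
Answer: 547600/24422088228111 + 1095200*√49870/219798794052999 ≈ 1.1351e-6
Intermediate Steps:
v = -1/217 ≈ -0.0046083
O(u) = 4*u² (O(u) = (2*u)² = 4*u²)
s = -9 + 2*√49870 (s = -9 + √(-255483 + 454963) = -9 + √199480 = -9 + 2*√49870 ≈ 437.63)
O(1/(-396 + 243) + v)/s = (4*(1/(-396 + 243) - 1/217)²)/(-9 + 2*√49870) = (4*(1/(-153) - 1/217)²)/(-9 + 2*√49870) = (4*(-1/153 - 1/217)²)/(-9 + 2*√49870) = (4*(-370/33201)²)/(-9 + 2*√49870) = (4*(136900/1102306401))/(-9 + 2*√49870) = 547600/(1102306401*(-9 + 2*√49870))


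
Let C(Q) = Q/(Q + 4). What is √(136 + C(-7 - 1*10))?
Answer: √23205/13 ≈ 11.718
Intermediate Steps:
C(Q) = Q/(4 + Q)
√(136 + C(-7 - 1*10)) = √(136 + (-7 - 1*10)/(4 + (-7 - 1*10))) = √(136 + (-7 - 10)/(4 + (-7 - 10))) = √(136 - 17/(4 - 17)) = √(136 - 17/(-13)) = √(136 - 17*(-1/13)) = √(136 + 17/13) = √(1785/13) = √23205/13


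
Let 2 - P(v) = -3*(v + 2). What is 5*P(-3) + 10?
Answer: 5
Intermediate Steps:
P(v) = 8 + 3*v (P(v) = 2 - (-3)*(v + 2) = 2 - (-3)*(2 + v) = 2 - (-6 - 3*v) = 2 + (6 + 3*v) = 8 + 3*v)
5*P(-3) + 10 = 5*(8 + 3*(-3)) + 10 = 5*(8 - 9) + 10 = 5*(-1) + 10 = -5 + 10 = 5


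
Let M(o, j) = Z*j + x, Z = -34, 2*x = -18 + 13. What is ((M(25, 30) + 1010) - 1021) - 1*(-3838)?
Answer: 5609/2 ≈ 2804.5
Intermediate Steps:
x = -5/2 (x = (-18 + 13)/2 = (½)*(-5) = -5/2 ≈ -2.5000)
M(o, j) = -5/2 - 34*j (M(o, j) = -34*j - 5/2 = -5/2 - 34*j)
((M(25, 30) + 1010) - 1021) - 1*(-3838) = (((-5/2 - 34*30) + 1010) - 1021) - 1*(-3838) = (((-5/2 - 1020) + 1010) - 1021) + 3838 = ((-2045/2 + 1010) - 1021) + 3838 = (-25/2 - 1021) + 3838 = -2067/2 + 3838 = 5609/2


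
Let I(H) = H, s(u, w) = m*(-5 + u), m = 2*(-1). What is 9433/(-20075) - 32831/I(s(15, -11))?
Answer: 131778733/80300 ≈ 1641.1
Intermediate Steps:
m = -2
s(u, w) = 10 - 2*u (s(u, w) = -2*(-5 + u) = 10 - 2*u)
9433/(-20075) - 32831/I(s(15, -11)) = 9433/(-20075) - 32831/(10 - 2*15) = 9433*(-1/20075) - 32831/(10 - 30) = -9433/20075 - 32831/(-20) = -9433/20075 - 32831*(-1/20) = -9433/20075 + 32831/20 = 131778733/80300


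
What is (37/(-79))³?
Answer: -50653/493039 ≈ -0.10274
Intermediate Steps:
(37/(-79))³ = (37*(-1/79))³ = (-37/79)³ = -50653/493039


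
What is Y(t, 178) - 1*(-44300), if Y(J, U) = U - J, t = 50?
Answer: 44428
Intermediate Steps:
Y(t, 178) - 1*(-44300) = (178 - 1*50) - 1*(-44300) = (178 - 50) + 44300 = 128 + 44300 = 44428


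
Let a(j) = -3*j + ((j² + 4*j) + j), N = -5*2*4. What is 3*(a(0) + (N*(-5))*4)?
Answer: 2400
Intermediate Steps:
N = -40 (N = -10*4 = -40)
a(j) = j² + 2*j (a(j) = -3*j + (j² + 5*j) = j² + 2*j)
3*(a(0) + (N*(-5))*4) = 3*(0*(2 + 0) - 40*(-5)*4) = 3*(0*2 + 200*4) = 3*(0 + 800) = 3*800 = 2400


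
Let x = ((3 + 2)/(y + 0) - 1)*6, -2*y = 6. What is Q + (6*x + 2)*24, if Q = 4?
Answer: -2252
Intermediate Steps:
y = -3 (y = -1/2*6 = -3)
x = -16 (x = ((3 + 2)/(-3 + 0) - 1)*6 = (5/(-3) - 1)*6 = (5*(-1/3) - 1)*6 = (-5/3 - 1)*6 = -8/3*6 = -16)
Q + (6*x + 2)*24 = 4 + (6*(-16) + 2)*24 = 4 + (-96 + 2)*24 = 4 - 94*24 = 4 - 2256 = -2252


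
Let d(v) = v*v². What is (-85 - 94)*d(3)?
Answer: -4833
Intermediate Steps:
d(v) = v³
(-85 - 94)*d(3) = (-85 - 94)*3³ = -179*27 = -4833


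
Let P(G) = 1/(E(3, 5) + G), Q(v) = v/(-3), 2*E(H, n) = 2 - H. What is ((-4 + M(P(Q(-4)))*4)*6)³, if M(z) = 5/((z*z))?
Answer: 5639752/27 ≈ 2.0888e+5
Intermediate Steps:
E(H, n) = 1 - H/2 (E(H, n) = (2 - H)/2 = 1 - H/2)
Q(v) = -v/3 (Q(v) = v*(-⅓) = -v/3)
P(G) = 1/(-½ + G) (P(G) = 1/((1 - ½*3) + G) = 1/((1 - 3/2) + G) = 1/(-½ + G))
M(z) = 5/z² (M(z) = 5/(z²) = 5/z²)
((-4 + M(P(Q(-4)))*4)*6)³ = ((-4 + (5/(2/(-1 + 2*(-⅓*(-4))))²)*4)*6)³ = ((-4 + (5/(2/(-1 + 2*(4/3)))²)*4)*6)³ = ((-4 + (5/(2/(-1 + 8/3))²)*4)*6)³ = ((-4 + (5/(2/(5/3))²)*4)*6)³ = ((-4 + (5/(2*(⅗))²)*4)*6)³ = ((-4 + (5/(6/5)²)*4)*6)³ = ((-4 + (5*(25/36))*4)*6)³ = ((-4 + (125/36)*4)*6)³ = ((-4 + 125/9)*6)³ = ((89/9)*6)³ = (178/3)³ = 5639752/27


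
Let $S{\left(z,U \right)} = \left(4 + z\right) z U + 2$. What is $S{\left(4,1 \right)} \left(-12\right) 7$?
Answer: $-2856$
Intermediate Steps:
$S{\left(z,U \right)} = 2 + U z \left(4 + z\right)$ ($S{\left(z,U \right)} = z \left(4 + z\right) U + 2 = U z \left(4 + z\right) + 2 = 2 + U z \left(4 + z\right)$)
$S{\left(4,1 \right)} \left(-12\right) 7 = \left(2 + 1 \cdot 4^{2} + 4 \cdot 1 \cdot 4\right) \left(-12\right) 7 = \left(2 + 1 \cdot 16 + 16\right) \left(-12\right) 7 = \left(2 + 16 + 16\right) \left(-12\right) 7 = 34 \left(-12\right) 7 = \left(-408\right) 7 = -2856$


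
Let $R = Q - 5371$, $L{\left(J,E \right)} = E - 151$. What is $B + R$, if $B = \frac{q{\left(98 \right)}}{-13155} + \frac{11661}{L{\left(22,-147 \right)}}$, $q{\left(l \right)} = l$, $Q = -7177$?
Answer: $- \frac{49343973779}{3920190} \approx -12587.0$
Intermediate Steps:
$L{\left(J,E \right)} = -151 + E$
$R = -12548$ ($R = -7177 - 5371 = -12548$)
$B = - \frac{153429659}{3920190}$ ($B = \frac{98}{-13155} + \frac{11661}{-151 - 147} = 98 \left(- \frac{1}{13155}\right) + \frac{11661}{-298} = - \frac{98}{13155} + 11661 \left(- \frac{1}{298}\right) = - \frac{98}{13155} - \frac{11661}{298} = - \frac{153429659}{3920190} \approx -39.138$)
$B + R = - \frac{153429659}{3920190} - 12548 = - \frac{49343973779}{3920190}$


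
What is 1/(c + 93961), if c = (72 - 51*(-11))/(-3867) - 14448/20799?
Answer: 8936637/839687678470 ≈ 1.0643e-5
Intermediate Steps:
c = -7670687/8936637 (c = (72 + 561)*(-1/3867) - 14448*1/20799 = 633*(-1/3867) - 4816/6933 = -211/1289 - 4816/6933 = -7670687/8936637 ≈ -0.85834)
1/(c + 93961) = 1/(-7670687/8936637 + 93961) = 1/(839687678470/8936637) = 8936637/839687678470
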